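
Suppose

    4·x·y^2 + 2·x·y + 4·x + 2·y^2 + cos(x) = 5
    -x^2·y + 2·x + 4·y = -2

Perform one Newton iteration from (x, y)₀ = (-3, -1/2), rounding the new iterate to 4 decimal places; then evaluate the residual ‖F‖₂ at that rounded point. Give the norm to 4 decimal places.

At (-3, -1/2): F = (-17.489992, -1.5000).
Jacobian J = [[4·y^2 + 2·y - sin(x) + 4, 8·x·y + 2·x + 4·y], [-2·x·y + 2, -x^2 + 4]].
At the point, J = [[4.141120, 4.0000], [-1.0000, -5.0000]] (det J = -16.705600).
Solving J·Δ = −F gives Δ = (5.5939, -1.4188).
Then the next iterate is (x, y)₁ = (2.5939, -1.9188).
Re-evaluating at (2.5939, -1.9188): F = (40.131924, 12.422895), so ‖F‖₂ = 42.0107.

42.0107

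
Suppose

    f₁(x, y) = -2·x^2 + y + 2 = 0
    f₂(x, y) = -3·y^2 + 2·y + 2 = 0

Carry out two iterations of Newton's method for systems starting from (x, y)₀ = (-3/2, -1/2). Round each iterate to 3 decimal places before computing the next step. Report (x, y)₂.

(-0.862, -0.549)

At (-3/2, -1/2): F = (-3.000, 0.250).
Jacobian J = [[-4·x, 1], [0, -6·y + 2]].
At the point, J = [[6.000, 1.000], [0.000, 5.000]] (det J = 30.000).
Solving J·Δ = −F gives Δ = (0.508, -0.050).
Then the next iterate is (x, y)₁ = (-0.992, -0.550).
Round to (-0.992, -0.550) and repeat: F = (-0.51813, -0.00750), J = [[3.968, 1.000], [0.000, 5.300]].
Δ = (0.130, 0.001), so (x, y)₂ = (-0.862, -0.549).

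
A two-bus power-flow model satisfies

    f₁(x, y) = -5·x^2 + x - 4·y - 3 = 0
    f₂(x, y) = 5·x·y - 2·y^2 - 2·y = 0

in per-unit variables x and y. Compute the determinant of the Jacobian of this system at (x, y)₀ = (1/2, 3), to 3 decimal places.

106.000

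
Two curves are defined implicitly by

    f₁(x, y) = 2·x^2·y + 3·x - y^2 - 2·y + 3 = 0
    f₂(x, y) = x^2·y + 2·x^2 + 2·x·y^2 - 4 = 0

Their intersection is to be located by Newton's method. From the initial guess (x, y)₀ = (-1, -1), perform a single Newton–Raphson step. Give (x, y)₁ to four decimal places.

(-1.1429, 0.0000)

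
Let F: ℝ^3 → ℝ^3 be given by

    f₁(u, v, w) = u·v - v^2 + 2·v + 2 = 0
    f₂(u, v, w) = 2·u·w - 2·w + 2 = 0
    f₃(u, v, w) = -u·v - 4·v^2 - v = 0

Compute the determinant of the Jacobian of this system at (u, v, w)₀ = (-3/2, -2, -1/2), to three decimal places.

J = [[v, u - 2·v + 2, 0], [2·w, 0, 2·u - 2], [-v, -u - 8·v - 1, 0]].
At the point, J = [[-2.000, 4.500, 0.000], [-1.000, 0.000, -5.000], [2.000, 16.500, 0.000]].
det J = -210.000.

-210.000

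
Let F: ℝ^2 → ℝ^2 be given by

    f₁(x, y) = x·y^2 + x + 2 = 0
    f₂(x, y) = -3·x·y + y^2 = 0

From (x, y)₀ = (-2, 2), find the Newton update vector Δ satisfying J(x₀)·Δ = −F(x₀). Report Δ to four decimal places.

(-24.0000, -16.0000)

At (-2, 2): F = (-8.0000, 16.0000).
Jacobian J = [[y^2 + 1, 2·x·y], [-3·y, -3·x + 2·y]].
At the point, J = [[5.0000, -8.0000], [-6.0000, 10.0000]] (det J = 2.0000).
Solving J·Δ = −F gives Δ = (-24.0000, -16.0000).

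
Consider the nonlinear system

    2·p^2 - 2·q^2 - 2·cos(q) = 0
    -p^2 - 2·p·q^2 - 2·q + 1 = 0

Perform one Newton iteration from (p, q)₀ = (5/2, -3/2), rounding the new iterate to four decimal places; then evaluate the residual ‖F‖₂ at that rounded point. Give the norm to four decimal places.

3.5973

At (5/2, -3/2): F = (7.858526, -13.5000).
Jacobian J = [[4·p, -4·q + 2·sin(q)], [-2·p - 2·q^2, -4·p·q - 2]].
At the point, J = [[10.0000, 4.005010], [-9.5000, 13.0000]] (det J = 168.047595).
Solving J·Δ = −F gives Δ = (-0.9297, 0.3591).
Then the next iterate is (p, q)₁ = (1.5703, -1.1409).
Re-evaluating at (1.5703, -1.1409): F = (1.494825, -3.272013), so ‖F‖₂ = 3.5973.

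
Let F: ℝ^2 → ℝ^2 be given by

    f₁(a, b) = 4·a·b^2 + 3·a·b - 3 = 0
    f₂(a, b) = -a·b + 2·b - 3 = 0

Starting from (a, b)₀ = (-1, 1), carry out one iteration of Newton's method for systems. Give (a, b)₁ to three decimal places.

(2.000, 2.000)

At (-1, 1): F = (-10.000, 0.000).
Jacobian J = [[4·b^2 + 3·b, 8·a·b + 3·a], [-b, -a + 2]].
At the point, J = [[7.000, -11.000], [-1.000, 3.000]] (det J = 10.000).
Solving J·Δ = −F gives Δ = (3.000, 1.000).
Then the next iterate is (a, b)₁ = (2.000, 2.000).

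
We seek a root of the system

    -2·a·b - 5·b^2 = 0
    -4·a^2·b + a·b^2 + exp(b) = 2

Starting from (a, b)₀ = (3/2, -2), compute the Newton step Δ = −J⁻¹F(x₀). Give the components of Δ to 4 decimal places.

(-0.3141, 0.8974)

At (3/2, -2): F = (-14.0000, 22.135335).
Jacobian J = [[-2·b, -2·a - 10·b], [-8·a·b + b^2, -4·a^2 + 2·a·b + exp(b)]].
At the point, J = [[4.0000, 17.0000], [28.0000, -14.864665]] (det J = -535.458659).
Solving J·Δ = −F gives Δ = (-0.3141, 0.8974).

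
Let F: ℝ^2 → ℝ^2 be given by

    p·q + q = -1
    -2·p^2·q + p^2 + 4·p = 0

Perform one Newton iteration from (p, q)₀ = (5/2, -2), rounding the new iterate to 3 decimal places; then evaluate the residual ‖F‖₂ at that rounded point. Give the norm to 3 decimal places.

13.035

At (5/2, -2): F = (-6.000, 41.250).
Jacobian J = [[q, p + 1], [-4·p·q + 2·p + 4, -2·p^2]].
At the point, J = [[-2.000, 3.500], [29.000, -12.500]] (det J = -76.500).
Solving J·Δ = −F gives Δ = (-0.907, 1.196).
Then the next iterate is (p, q)₁ = (1.593, -0.804).
Re-evaluating at (1.593, -0.804): F = (-1.08477, 12.99019), so ‖F‖₂ = 13.035.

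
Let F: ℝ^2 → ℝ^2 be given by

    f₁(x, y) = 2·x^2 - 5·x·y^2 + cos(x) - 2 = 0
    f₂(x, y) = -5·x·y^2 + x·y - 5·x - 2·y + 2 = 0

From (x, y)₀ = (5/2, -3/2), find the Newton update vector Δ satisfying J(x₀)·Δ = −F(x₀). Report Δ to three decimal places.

(-1.304, 0.427)

At (5/2, -3/2): F = (-18.42614, -39.375).
Jacobian J = [[4·x - 5·y^2 - sin(x), -10·x·y], [-5·y^2 + y - 5, -10·x·y + x - 2]].
At the point, J = [[-1.84847, 37.500], [-17.750, 38.000]] (det J = 595.38306).
Solving J·Δ = −F gives Δ = (-1.304, 0.427).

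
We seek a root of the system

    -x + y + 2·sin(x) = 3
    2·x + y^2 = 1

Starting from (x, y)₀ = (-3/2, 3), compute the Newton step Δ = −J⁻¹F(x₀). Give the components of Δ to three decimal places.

At (-3/2, 3): F = (-0.49499, 5.000).
Jacobian J = [[2·cos(x) - 1, 1], [2, 2·y]].
At the point, J = [[-0.85853, 1.000], [2.000, 6.000]] (det J = -7.15115).
Solving J·Δ = −F gives Δ = (-1.114, -0.462).

(-1.114, -0.462)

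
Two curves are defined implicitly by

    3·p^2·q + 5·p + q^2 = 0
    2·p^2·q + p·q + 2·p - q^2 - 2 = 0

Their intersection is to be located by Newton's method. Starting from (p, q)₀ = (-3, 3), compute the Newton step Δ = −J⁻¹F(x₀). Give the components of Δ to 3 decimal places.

At (-3, 3): F = (75.000, 28.000).
Jacobian J = [[6·p·q + 5, 3·p^2 + 2·q], [4·p·q + q + 2, 2·p^2 + p - 2·q]].
At the point, J = [[-49.000, 33.000], [-31.000, 9.000]] (det J = 582.000).
Solving J·Δ = −F gives Δ = (0.428, -1.637).

(0.428, -1.637)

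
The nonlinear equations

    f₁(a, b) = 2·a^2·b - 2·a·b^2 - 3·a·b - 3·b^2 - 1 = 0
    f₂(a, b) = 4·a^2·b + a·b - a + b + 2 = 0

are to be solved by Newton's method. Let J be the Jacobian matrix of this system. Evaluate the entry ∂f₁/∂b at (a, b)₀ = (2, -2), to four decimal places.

30.0000

∂f₁/∂b = 2·a^2 - 4·a·b - 3·a - 6·b.
At (2, -2) this is 30.0000.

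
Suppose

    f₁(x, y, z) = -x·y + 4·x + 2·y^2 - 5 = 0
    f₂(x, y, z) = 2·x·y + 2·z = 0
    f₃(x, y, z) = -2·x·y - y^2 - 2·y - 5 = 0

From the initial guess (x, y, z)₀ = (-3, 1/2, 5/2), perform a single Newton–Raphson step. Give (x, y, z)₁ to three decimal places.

At (-3, 1/2, 5/2): F = (-15.000, 2.000, -3.250).
Jacobian J = [[-y + 4, -x + 4·y, 0], [2·y, 2·x, 2], [-2·y, -2·x - 2·y - 2, 0]].
At the point, J = [[3.500, 5.000, 0.000], [1.000, -6.000, 2.000], [-1.000, 3.000, 0.000]] (det J = -31.000).
Solving J·Δ = −F gives Δ = (1.855, 1.702, 3.177).
Then the next iterate is (x, y, z)₁ = (-1.145, 2.202, 5.677).

(-1.145, 2.202, 5.677)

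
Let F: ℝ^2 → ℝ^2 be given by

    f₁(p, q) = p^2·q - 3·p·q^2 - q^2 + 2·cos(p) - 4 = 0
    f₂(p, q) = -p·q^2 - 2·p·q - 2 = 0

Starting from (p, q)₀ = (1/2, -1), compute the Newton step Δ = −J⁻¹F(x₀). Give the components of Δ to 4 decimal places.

At (1/2, -1): F = (-4.994835, -1.5000).
Jacobian J = [[2·p·q - 3·q^2 - 2·sin(p), p^2 - 6·p·q - 2·q], [-q^2 - 2·q, -2·p·q - 2·p]].
At the point, J = [[-4.958851, 5.2500], [1.0000, 0.0000]] (det J = -5.2500).
Solving J·Δ = −F gives Δ = (1.5000, 2.3682).

(1.5000, 2.3682)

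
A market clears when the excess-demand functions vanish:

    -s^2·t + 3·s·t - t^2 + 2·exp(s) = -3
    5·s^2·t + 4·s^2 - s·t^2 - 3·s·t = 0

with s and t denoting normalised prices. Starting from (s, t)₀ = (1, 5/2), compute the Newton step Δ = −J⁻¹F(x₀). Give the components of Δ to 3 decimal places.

At (1, 5/2): F = (7.18656, 2.750).
Jacobian J = [[-2·s·t + 3·t + 2·exp(s), -s^2 + 3·s - 2·t], [10·s·t + 8·s - t^2 - 3·t, 5·s^2 - 2·s·t - 3·s]].
At the point, J = [[7.93656, -3.000], [19.250, -3.000]] (det J = 33.94031).
Solving J·Δ = −F gives Δ = (0.392, 3.433).

(0.392, 3.433)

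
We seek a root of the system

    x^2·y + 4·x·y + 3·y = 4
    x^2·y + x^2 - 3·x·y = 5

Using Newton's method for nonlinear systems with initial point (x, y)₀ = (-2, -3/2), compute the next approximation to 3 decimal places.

(4.308, -4.000)

At (-2, -3/2): F = (-2.500, -16.000).
Jacobian J = [[2·x·y + 4·y, x^2 + 4·x + 3], [2·x·y + 2·x - 3·y, x^2 - 3·x]].
At the point, J = [[0.000, -1.000], [6.500, 10.000]] (det J = 6.500).
Solving J·Δ = −F gives Δ = (6.308, -2.500).
Then the next iterate is (x, y)₁ = (4.308, -4.000).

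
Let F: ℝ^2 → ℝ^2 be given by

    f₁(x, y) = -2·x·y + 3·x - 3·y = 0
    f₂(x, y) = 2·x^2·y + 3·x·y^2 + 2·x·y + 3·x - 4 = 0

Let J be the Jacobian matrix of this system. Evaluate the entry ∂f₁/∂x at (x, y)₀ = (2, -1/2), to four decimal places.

∂f₁/∂x = -2·y + 3.
At (2, -1/2) this is 4.0000.

4.0000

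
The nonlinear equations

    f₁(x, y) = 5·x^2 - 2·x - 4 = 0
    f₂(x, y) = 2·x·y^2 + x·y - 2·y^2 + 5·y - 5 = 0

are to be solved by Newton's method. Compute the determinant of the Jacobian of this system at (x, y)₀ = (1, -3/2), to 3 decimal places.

48.000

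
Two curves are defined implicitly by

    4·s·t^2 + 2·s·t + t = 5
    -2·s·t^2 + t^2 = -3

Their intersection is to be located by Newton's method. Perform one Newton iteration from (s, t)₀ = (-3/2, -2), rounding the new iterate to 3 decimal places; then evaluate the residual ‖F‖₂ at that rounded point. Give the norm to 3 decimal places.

5.710

At (-3/2, -2): F = (-25.000, 19.000).
Jacobian J = [[4·t^2 + 2·t, 8·s·t + 2·s + 1], [-2·t^2, -4·s·t + 2·t]].
At the point, J = [[12.000, 22.000], [-8.000, -16.000]] (det J = -16.000).
Solving J·Δ = −F gives Δ = (-1.125, 1.750).
Then the next iterate is (s, t)₁ = (-2.625, -0.250).
Re-evaluating at (-2.625, -0.250): F = (-4.59375, 3.39062), so ‖F‖₂ = 5.710.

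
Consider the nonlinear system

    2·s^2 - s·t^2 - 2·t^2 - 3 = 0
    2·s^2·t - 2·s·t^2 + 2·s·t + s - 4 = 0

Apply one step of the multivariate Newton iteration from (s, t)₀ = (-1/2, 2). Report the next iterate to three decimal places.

(-1.115, 1.198)

At (-1/2, 2): F = (-8.500, -1.500).
Jacobian J = [[4·s - t^2, -2·s·t - 4·t], [4·s·t - 2·t^2 + 2·t + 1, 2·s^2 - 4·s·t + 2·s]].
At the point, J = [[-6.000, -6.000], [-7.000, 3.500]] (det J = -63.000).
Solving J·Δ = −F gives Δ = (-0.615, -0.802).
Then the next iterate is (s, t)₁ = (-1.115, 1.198).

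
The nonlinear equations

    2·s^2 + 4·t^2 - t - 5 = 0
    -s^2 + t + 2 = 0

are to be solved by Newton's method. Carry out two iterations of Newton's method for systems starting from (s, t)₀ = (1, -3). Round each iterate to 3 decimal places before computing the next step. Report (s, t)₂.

(1.098, -0.956)

At (1, -3): F = (36.000, -2.000).
Jacobian J = [[4·s, 8·t - 1], [-2·s, 1]].
At the point, J = [[4.000, -25.000], [-2.000, 1.000]] (det J = -46.000).
Solving J·Δ = −F gives Δ = (-0.304, 1.391).
Then the next iterate is (s, t)₁ = (0.696, -1.609).
Round to (0.696, -1.609) and repeat: F = (7.93336, -0.09342), J = [[2.784, -13.872], [-1.392, 1.000]].
Δ = (0.402, 0.653), so (s, t)₂ = (1.098, -0.956).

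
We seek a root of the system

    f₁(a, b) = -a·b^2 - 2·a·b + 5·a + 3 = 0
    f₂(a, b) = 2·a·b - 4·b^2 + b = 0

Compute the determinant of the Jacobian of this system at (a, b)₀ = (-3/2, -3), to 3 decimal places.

8.000

J = [[-b^2 - 2·b + 5, -2·a·b - 2·a], [2·b, 2·a - 8·b + 1]].
At the point, J = [[2.000, -6.000], [-6.000, 22.000]].
det J = 8.000.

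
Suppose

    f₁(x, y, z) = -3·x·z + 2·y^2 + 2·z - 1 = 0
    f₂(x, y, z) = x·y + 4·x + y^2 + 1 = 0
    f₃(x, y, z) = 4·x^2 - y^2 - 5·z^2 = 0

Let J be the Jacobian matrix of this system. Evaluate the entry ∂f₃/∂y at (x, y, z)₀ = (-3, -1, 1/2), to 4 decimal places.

2.0000

∂f₃/∂y = -2·y.
At (-3, -1, 1/2) this is 2.0000.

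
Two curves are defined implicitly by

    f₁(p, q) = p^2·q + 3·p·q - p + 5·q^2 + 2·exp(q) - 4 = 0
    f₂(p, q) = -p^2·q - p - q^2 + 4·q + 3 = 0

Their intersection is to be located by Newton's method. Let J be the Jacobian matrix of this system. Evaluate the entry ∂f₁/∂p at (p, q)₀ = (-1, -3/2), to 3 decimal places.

-2.500

∂f₁/∂p = 2·p·q + 3·q - 1.
At (-1, -3/2) this is -2.500.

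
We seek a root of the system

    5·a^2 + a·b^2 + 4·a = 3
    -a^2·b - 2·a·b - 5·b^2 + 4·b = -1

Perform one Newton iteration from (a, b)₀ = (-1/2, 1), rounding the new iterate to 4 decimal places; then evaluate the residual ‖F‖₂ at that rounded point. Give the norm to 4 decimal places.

At (-1/2, 1): F = (-4.2500, 0.7500).
Jacobian J = [[10·a + b^2 + 4, 2·a·b], [-2·a·b - 2·b, -a^2 - 2·a - 10·b + 4]].
At the point, J = [[0.0000, -1.0000], [-1.0000, -5.2500]] (det J = -1.0000).
Solving J·Δ = −F gives Δ = (23.0625, -4.2500).
Then the next iterate is (a, b)₁ = (22.5625, -3.2500).
Re-evaluating at (22.5625, -3.2500): F = (2870.898438, 1736.309570), so ‖F‖₂ = 3355.1198.

3355.1198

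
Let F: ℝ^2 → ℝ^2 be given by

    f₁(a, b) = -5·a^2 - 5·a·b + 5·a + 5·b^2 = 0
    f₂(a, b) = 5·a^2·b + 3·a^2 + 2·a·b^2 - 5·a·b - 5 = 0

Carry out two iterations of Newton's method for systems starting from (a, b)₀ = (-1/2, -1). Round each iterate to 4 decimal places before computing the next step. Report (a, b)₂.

(3.9477, 12.7526)

At (-1/2, -1): F = (-1.2500, -9.0000).
Jacobian J = [[-10·a - 5·b + 5, -5·a + 10·b], [10·a·b + 6·a + 2·b^2 - 5·b, 5·a^2 + 4·a·b - 5·a]].
At the point, J = [[15.0000, -7.5000], [9.0000, 5.7500]] (det J = 153.7500).
Solving J·Δ = −F gives Δ = (0.4858, 0.8049).
Then the next iterate is (a, b)₁ = (-0.0142, -0.1951).
Round to (-0.0142, -0.1951) and repeat: F = (0.104460, -5.014525), J = [[6.1175, -1.8800], [0.994132, 0.083090]].
Δ = (3.9619, 12.9477), so (a, b)₂ = (3.9477, 12.7526).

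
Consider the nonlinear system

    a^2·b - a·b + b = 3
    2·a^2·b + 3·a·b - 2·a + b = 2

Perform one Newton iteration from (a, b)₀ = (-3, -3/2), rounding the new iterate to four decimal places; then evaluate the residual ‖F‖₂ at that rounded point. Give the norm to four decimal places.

At (-3, -3/2): F = (-22.5000, -11.0000).
Jacobian J = [[2·a·b - b, a^2 - a + 1], [4·a·b + 3·b - 2, 2·a^2 + 3·a + 1]].
At the point, J = [[10.5000, 13.0000], [11.5000, 10.0000]] (det J = -44.5000).
Solving J·Δ = −F gives Δ = (-1.8427, 3.2191).
Then the next iterate is (a, b)₁ = (-4.8427, 1.7191).
Re-evaluating at (-4.8427, 1.7191): F = (47.360077, 65.061027), so ‖F‖₂ = 80.4731.

80.4731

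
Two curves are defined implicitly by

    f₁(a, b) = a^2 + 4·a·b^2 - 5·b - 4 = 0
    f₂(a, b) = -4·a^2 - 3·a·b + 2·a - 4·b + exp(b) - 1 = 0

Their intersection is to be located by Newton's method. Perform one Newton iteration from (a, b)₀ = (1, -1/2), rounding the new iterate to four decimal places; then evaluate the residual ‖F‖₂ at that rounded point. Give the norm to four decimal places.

0.0807

At (1, -1/2): F = (0.5000, 1.106531).
Jacobian J = [[2·a + 4·b^2, 8·a·b - 5], [-8·a - 3·b + 2, -3·a + exp(b) - 4]].
At the point, J = [[3.0000, -9.0000], [-4.5000, -6.393469]] (det J = -59.680408).
Solving J·Δ = −F gives Δ = (0.1133, 0.0933).
Then the next iterate is (a, b)₁ = (1.1133, -0.4067).
Re-evaluating at (1.1133, -0.4067): F = (0.009518, -0.080166), so ‖F‖₂ = 0.0807.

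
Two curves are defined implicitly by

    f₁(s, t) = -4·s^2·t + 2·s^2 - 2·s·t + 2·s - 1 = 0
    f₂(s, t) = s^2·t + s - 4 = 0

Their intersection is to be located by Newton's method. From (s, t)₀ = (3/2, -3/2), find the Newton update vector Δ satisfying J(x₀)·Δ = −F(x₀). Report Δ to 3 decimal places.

(0.661, 3.640)

At (3/2, -3/2): F = (24.500, -5.875).
Jacobian J = [[-8·s·t + 4·s - 2·t + 2, -4·s^2 - 2·s], [2·s·t + 1, s^2]].
At the point, J = [[29.000, -12.000], [-3.500, 2.250]] (det J = 23.250).
Solving J·Δ = −F gives Δ = (0.661, 3.640).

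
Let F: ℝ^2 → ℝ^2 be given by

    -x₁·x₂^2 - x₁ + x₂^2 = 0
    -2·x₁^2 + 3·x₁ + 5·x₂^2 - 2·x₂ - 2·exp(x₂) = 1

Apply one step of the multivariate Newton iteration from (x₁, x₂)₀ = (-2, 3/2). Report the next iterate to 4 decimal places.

At (-2, 3/2): F = (8.7500, -15.713378).
Jacobian J = [[-x₂^2 - 1, -2·x₁·x₂ + 2·x₂], [-4·x₁ + 3, 10·x₂ - 2·exp(x₂) - 2]].
At the point, J = [[-3.2500, 9.0000], [11.0000, 4.036622]] (det J = -112.119021).
Solving J·Δ = −F gives Δ = (1.5764, -0.4030).
Then the next iterate is (x₁, x₂)₁ = (-0.4236, 1.0970).

(-0.4236, 1.0970)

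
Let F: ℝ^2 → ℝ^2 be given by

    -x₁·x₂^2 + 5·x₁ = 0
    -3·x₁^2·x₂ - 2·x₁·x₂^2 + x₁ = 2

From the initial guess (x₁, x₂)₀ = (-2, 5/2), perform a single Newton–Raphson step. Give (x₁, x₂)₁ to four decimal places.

At (-2, 5/2): F = (2.5000, -9.0000).
Jacobian J = [[-x₂^2 + 5, -2·x₁·x₂], [-6·x₁·x₂ - 2·x₂^2 + 1, -3·x₁^2 - 4·x₁·x₂]].
At the point, J = [[-1.2500, 10.0000], [18.5000, 8.0000]] (det J = -195.0000).
Solving J·Δ = −F gives Δ = (0.5641, -0.1795).
Then the next iterate is (x₁, x₂)₁ = (-1.4359, 2.3205).

(-1.4359, 2.3205)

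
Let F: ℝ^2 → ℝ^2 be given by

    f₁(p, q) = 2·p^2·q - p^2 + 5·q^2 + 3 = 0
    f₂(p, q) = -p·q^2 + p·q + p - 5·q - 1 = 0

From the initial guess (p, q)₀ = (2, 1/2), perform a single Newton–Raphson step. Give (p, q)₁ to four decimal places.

(1.4923, 0.1731)

At (2, 1/2): F = (4.2500, -1.0000).
Jacobian J = [[4·p·q - 2·p, 2·p^2 + 10·q], [-q^2 + q + 1, -2·p·q + p - 5]].
At the point, J = [[0.0000, 13.0000], [1.2500, -5.0000]] (det J = -16.2500).
Solving J·Δ = −F gives Δ = (-0.5077, -0.3269).
Then the next iterate is (p, q)₁ = (1.4923, 0.1731).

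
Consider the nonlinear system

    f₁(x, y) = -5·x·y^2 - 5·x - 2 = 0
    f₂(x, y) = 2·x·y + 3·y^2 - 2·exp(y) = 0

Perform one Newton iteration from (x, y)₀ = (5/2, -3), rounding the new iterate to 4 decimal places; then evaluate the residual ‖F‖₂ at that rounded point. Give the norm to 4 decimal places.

At (5/2, -3): F = (-127.0000, 11.900426).
Jacobian J = [[-5·y^2 - 5, -10·x·y], [2·y, 2·x + 6·y - 2·exp(y)]].
At the point, J = [[-50.0000, 75.0000], [-6.0000, -13.099574]] (det J = 1104.978707).
Solving J·Δ = −F gives Δ = (-0.6979, 1.2281).
Then the next iterate is (x, y)₁ = (1.8021, -1.7719).
Re-evaluating at (1.8021, -1.7719): F = (-39.300133, 2.692588), so ‖F‖₂ = 39.3923.

39.3923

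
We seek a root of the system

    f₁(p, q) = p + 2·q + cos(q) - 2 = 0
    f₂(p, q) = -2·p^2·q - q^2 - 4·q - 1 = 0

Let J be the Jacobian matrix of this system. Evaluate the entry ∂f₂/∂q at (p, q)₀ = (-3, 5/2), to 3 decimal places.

-27.000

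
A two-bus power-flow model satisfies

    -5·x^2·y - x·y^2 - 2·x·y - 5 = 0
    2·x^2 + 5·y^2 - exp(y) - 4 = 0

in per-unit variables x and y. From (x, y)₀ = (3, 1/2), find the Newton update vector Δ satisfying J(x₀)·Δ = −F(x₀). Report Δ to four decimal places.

(-1.0610, -0.2594)

At (3, 1/2): F = (-31.2500, 13.601279).
Jacobian J = [[-10·x·y - y^2 - 2·y, -5·x^2 - 2·x·y - 2·x], [4·x, 10·y - exp(y)]].
At the point, J = [[-16.2500, -54.0000], [12.0000, 3.351279]] (det J = 593.541721).
Solving J·Δ = −F gives Δ = (-1.0610, -0.2594).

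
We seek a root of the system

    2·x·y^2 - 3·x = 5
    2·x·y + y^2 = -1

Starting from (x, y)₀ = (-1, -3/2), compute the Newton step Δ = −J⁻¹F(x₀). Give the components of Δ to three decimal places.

(0.476, 0.964)

At (-1, -3/2): F = (-6.500, 6.250).
Jacobian J = [[2·y^2 - 3, 4·x·y], [2·y, 2·x + 2·y]].
At the point, J = [[1.500, 6.000], [-3.000, -5.000]] (det J = 10.500).
Solving J·Δ = −F gives Δ = (0.476, 0.964).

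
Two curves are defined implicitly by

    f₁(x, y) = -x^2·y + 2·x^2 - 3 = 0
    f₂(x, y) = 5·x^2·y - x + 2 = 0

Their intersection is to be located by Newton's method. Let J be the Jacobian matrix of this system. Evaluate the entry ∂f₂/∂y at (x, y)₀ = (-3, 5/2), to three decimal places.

∂f₂/∂y = 5·x^2.
At (-3, 5/2) this is 45.000.

45.000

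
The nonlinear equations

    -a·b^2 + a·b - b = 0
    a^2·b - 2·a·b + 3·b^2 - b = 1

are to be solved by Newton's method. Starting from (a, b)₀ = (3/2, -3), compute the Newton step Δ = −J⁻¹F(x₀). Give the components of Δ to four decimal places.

(0.0024, 1.5819)

At (3/2, -3): F = (-15.0000, 31.2500).
Jacobian J = [[-b^2 + b, -2·a·b + a - 1], [2·a·b - 2·b, a^2 - 2·a + 6·b - 1]].
At the point, J = [[-12.0000, 9.5000], [-3.0000, -19.7500]] (det J = 265.5000).
Solving J·Δ = −F gives Δ = (0.0024, 1.5819).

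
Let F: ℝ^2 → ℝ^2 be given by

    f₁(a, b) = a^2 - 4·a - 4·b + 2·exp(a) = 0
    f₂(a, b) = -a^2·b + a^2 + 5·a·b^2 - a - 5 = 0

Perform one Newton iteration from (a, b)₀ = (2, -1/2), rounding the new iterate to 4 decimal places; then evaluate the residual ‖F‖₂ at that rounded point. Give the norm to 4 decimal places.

5.9097

At (2, -1/2): F = (12.778112, 1.5000).
Jacobian J = [[2·a + 2·exp(a) - 4, -4], [-2·a·b + 2·a + 5·b^2 - 1, -a^2 + 10·a·b]].
At the point, J = [[14.778112, -4.0000], [6.2500, -14.0000]] (det J = -181.893571).
Solving J·Δ = −F gives Δ = (-0.9505, -0.3172).
Then the next iterate is (a, b)₁ = (1.0495, -0.8172).
Re-evaluating at (1.0495, -0.8172): F = (5.884696, -0.543581), so ‖F‖₂ = 5.9097.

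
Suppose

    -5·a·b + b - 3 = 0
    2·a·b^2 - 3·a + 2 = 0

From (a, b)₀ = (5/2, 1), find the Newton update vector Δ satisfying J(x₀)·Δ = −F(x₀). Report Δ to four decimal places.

At (5/2, 1): F = (-14.5000, -0.5000).
Jacobian J = [[-5·b, -5·a + 1], [2·b^2 - 3, 4·a·b]].
At the point, J = [[-5.0000, -11.5000], [-1.0000, 10.0000]] (det J = -61.5000).
Solving J·Δ = −F gives Δ = (-2.4512, -0.1951).

(-2.4512, -0.1951)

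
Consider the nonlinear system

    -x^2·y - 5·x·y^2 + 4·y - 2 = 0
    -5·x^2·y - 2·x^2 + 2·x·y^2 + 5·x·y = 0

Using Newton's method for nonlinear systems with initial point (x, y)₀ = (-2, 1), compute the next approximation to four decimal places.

At (-2, 1): F = (8.0000, -42.0000).
Jacobian J = [[-2·x·y - 5·y^2, -x^2 - 10·x·y + 4], [-10·x·y - 4·x + 2·y^2 + 5·y, -5·x^2 + 4·x·y + 5·x]].
At the point, J = [[-1.0000, 20.0000], [35.0000, -38.0000]] (det J = -662.0000).
Solving J·Δ = −F gives Δ = (0.8097, -0.3595).
Then the next iterate is (x, y)₁ = (-1.1903, 0.6405).

(-1.1903, 0.6405)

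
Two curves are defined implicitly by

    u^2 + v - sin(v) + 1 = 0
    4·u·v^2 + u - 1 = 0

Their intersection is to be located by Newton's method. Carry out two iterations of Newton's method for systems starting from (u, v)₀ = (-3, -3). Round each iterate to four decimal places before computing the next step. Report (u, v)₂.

(-0.6328, -1.6832)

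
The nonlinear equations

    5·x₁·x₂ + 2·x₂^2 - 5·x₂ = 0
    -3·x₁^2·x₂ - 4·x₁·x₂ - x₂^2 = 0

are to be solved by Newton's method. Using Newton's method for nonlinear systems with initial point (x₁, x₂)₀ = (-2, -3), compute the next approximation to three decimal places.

(-1.695, -0.836)

At (-2, -3): F = (63.000, 3.000).
Jacobian J = [[5·x₂, 5·x₁ + 4·x₂ - 5], [-6·x₁·x₂ - 4·x₂, -3·x₁^2 - 4·x₁ - 2·x₂]].
At the point, J = [[-15.000, -27.000], [-24.000, 2.000]] (det J = -678.000).
Solving J·Δ = −F gives Δ = (0.305, 2.164).
Then the next iterate is (x₁, x₂)₁ = (-1.695, -0.836).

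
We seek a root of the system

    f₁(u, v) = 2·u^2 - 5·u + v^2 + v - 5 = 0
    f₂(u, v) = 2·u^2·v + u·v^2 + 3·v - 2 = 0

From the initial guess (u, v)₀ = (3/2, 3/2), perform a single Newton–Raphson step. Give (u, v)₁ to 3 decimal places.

At (3/2, 3/2): F = (-4.250, 12.625).
Jacobian J = [[4·u - 5, 2·v + 1], [4·u·v + v^2, 2·u^2 + 2·u·v + 3]].
At the point, J = [[1.000, 4.000], [11.250, 12.000]] (det J = -33.000).
Solving J·Δ = −F gives Δ = (-3.076, 1.831).
Then the next iterate is (u, v)₁ = (-1.576, 3.331).

(-1.576, 3.331)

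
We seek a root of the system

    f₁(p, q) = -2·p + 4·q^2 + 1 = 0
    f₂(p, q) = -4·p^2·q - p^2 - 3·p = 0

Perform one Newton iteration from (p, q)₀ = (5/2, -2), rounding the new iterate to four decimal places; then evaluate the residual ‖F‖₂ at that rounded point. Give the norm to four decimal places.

9.4027

At (5/2, -2): F = (12.0000, 36.2500).
Jacobian J = [[-2, 8·q], [-8·p·q - 2·p - 3, -4·p^2]].
At the point, J = [[-2.0000, -16.0000], [32.0000, -25.0000]] (det J = 562.0000).
Solving J·Δ = −F gives Δ = (-0.4982, 0.8123).
Then the next iterate is (p, q)₁ = (2.0018, -1.1877).
Re-evaluating at (2.0018, -1.1877): F = (2.638925, 9.024818), so ‖F‖₂ = 9.4027.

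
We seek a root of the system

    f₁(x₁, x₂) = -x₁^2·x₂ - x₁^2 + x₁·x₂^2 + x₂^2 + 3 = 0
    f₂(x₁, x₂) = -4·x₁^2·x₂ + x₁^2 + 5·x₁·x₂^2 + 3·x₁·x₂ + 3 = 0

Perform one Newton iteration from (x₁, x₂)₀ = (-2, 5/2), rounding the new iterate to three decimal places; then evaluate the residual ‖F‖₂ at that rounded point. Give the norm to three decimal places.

29.832

At (-2, 5/2): F = (-17.250, -110.500).
Jacobian J = [[-2·x₁·x₂ - 2·x₁ + x₂^2, -x₁^2 + 2·x₁·x₂ + 2·x₂], [-8·x₁·x₂ + 2·x₁ + 5·x₂^2 + 3·x₂, -4·x₁^2 + 10·x₁·x₂ + 3·x₁]].
At the point, J = [[20.250, -9.000], [74.750, -72.000]] (det J = -785.250).
Solving J·Δ = −F gives Δ = (0.315, -1.207).
Then the next iterate is (x₁, x₂)₁ = (-1.685, 1.293).
Re-evaluating at (-1.685, 1.293): F = (-4.65556, -29.46669), so ‖F‖₂ = 29.832.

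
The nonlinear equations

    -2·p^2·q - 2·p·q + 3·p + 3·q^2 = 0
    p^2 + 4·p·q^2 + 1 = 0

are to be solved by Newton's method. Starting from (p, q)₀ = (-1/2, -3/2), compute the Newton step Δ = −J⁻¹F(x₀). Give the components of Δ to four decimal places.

At (-1/2, -3/2): F = (4.5000, -3.2500).
Jacobian J = [[-4·p·q - 2·q + 3, -2·p^2 - 2·p + 6·q], [2·p + 4·q^2, 8·p·q]].
At the point, J = [[3.0000, -8.5000], [8.0000, 6.0000]] (det J = 86.0000).
Solving J·Δ = −F gives Δ = (0.0073, 0.5320).

(0.0073, 0.5320)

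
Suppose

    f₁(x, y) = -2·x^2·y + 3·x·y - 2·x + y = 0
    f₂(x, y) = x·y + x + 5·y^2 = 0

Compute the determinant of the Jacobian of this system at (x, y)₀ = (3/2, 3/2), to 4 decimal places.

J = [[-4·x·y + 3·y - 2, -2·x^2 + 3·x + 1], [y + 1, x + 10·y]].
At the point, J = [[-6.5000, 1.0000], [2.5000, 16.5000]].
det J = -109.7500.

-109.7500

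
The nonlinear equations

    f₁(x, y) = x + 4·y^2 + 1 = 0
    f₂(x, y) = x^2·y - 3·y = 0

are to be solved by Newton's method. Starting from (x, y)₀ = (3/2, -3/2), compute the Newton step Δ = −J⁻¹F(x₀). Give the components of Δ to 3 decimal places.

At (3/2, -3/2): F = (11.500, 1.125).
Jacobian J = [[1, 8·y], [2·x·y, x^2 - 3]].
At the point, J = [[1.000, -12.000], [-4.500, -0.750]] (det J = -54.750).
Solving J·Δ = −F gives Δ = (0.089, 0.966).

(0.089, 0.966)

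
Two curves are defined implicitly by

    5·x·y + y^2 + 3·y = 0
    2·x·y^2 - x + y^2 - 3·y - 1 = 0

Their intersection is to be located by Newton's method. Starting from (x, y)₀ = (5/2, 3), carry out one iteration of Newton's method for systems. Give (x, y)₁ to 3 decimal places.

At (5/2, 3): F = (55.500, 41.500).
Jacobian J = [[5·y, 5·x + 2·y + 3], [2·y^2 - 1, 4·x·y + 2·y - 3]].
At the point, J = [[15.000, 21.500], [17.000, 33.000]] (det J = 129.500).
Solving J·Δ = −F gives Δ = (-7.253, 2.479).
Then the next iterate is (x, y)₁ = (-4.753, 5.479).

(-4.753, 5.479)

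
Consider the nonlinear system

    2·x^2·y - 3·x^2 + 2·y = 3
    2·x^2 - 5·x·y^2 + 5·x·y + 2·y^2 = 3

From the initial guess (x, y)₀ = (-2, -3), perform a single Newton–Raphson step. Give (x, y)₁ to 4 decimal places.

(-1.0053, -2.0810)

At (-2, -3): F = (-45.0000, 143.0000).
Jacobian J = [[4·x·y - 6·x, 2·x^2 + 2], [4·x - 5·y^2 + 5·y, -10·x·y + 5·x + 4·y]].
At the point, J = [[36.0000, 10.0000], [-68.0000, -82.0000]] (det J = -2272.0000).
Solving J·Δ = −F gives Δ = (0.9947, 0.9190).
Then the next iterate is (x, y)₁ = (-1.0053, -2.0810).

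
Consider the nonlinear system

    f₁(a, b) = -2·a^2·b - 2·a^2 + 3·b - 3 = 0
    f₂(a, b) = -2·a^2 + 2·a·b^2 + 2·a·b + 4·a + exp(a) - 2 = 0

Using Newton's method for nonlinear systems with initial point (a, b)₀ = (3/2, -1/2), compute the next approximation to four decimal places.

At (3/2, -1/2): F = (-6.7500, 3.231689).
Jacobian J = [[-4·a·b - 4·a, -2·a^2 + 3], [-4·a + 2·b^2 + 2·b + exp(a) + 4, 4·a·b + 2·a]].
At the point, J = [[-3.0000, -1.5000], [1.981689, 0.0000]] (det J = 2.972534).
Solving J·Δ = −F gives Δ = (-1.6308, -1.2384).
Then the next iterate is (a, b)₁ = (-0.1308, -1.7384).

(-0.1308, -1.7384)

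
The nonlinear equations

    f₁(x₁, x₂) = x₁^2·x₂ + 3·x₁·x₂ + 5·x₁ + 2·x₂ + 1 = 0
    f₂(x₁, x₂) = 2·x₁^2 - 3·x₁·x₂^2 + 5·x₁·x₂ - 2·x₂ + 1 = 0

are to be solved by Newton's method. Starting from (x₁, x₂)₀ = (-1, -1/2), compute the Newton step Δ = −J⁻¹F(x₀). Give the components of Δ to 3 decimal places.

At (-1, -1/2): F = (-4.000, 7.250).
Jacobian J = [[2·x₁·x₂ + 3·x₂ + 5, x₁^2 + 3·x₁ + 2], [4·x₁ - 3·x₂^2 + 5·x₂, -6·x₁·x₂ + 5·x₁ - 2]].
At the point, J = [[4.500, 0.000], [-7.250, -10.000]] (det J = -45.000).
Solving J·Δ = −F gives Δ = (0.889, 0.081).

(0.889, 0.081)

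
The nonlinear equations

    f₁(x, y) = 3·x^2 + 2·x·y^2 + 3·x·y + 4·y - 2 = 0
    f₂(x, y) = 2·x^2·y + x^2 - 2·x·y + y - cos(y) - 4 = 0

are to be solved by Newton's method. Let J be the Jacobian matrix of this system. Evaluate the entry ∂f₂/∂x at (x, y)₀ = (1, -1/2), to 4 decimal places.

1.0000

∂f₂/∂x = 4·x·y + 2·x - 2·y.
At (1, -1/2) this is 1.0000.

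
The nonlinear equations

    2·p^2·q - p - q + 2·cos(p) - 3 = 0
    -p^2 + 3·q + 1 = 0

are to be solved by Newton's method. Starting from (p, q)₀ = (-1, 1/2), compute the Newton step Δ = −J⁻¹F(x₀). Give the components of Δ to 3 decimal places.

(-0.463, -0.191)

At (-1, 1/2): F = (-0.41940, 1.500).
Jacobian J = [[4·p·q - 2·sin(p) - 1, 2·p^2 - 1], [-2·p, 3]].
At the point, J = [[-1.31706, 1.000], [2.000, 3.000]] (det J = -5.95117).
Solving J·Δ = −F gives Δ = (-0.463, -0.191).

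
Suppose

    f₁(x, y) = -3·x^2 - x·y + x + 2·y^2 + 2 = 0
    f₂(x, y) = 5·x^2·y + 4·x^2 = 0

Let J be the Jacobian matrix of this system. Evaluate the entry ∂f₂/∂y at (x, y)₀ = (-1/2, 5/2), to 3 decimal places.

1.250

∂f₂/∂y = 5·x^2.
At (-1/2, 5/2) this is 1.250.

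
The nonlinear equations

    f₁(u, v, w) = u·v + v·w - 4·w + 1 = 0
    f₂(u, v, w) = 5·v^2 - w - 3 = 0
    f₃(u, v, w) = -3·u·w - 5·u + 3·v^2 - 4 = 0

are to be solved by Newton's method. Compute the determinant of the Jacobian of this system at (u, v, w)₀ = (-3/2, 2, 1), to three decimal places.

-120.000

J = [[v, u + w, v - 4], [0, 10·v, -1], [-3·w - 5, 6·v, -3·u]].
At the point, J = [[2.000, -0.500, -2.000], [0.000, 20.000, -1.000], [-8.000, 12.000, 4.500]].
det J = -120.000.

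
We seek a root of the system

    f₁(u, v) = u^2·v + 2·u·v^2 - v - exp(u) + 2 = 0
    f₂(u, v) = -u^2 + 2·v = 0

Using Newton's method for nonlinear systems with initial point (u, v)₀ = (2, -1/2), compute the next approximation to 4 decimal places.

At (2, -1/2): F = (-5.889056, -5.0000).
Jacobian J = [[2·u·v + 2·v^2 - exp(u), u^2 + 4·u·v - 1], [-2·u, 2]].
At the point, J = [[-8.889056, -1.0000], [-4.0000, 2.0000]] (det J = -21.778112).
Solving J·Δ = −F gives Δ = (-0.7704, 0.9592).
Then the next iterate is (u, v)₁ = (1.2296, 0.4592).

(1.2296, 0.4592)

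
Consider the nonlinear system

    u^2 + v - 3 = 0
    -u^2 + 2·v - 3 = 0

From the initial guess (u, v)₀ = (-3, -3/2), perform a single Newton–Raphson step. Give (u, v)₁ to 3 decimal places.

(-1.667, 2.000)

At (-3, -3/2): F = (4.500, -15.000).
Jacobian J = [[2·u, 1], [-2·u, 2]].
At the point, J = [[-6.000, 1.000], [6.000, 2.000]] (det J = -18.000).
Solving J·Δ = −F gives Δ = (1.333, 3.500).
Then the next iterate is (u, v)₁ = (-1.667, 2.000).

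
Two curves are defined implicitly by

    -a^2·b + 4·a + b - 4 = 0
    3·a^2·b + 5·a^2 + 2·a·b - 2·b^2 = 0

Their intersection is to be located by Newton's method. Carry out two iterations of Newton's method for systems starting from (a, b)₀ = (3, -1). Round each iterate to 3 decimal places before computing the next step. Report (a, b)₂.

At (3, -1): F = (16.000, 10.000).
Jacobian J = [[-2·a·b + 4, -a^2 + 1], [6·a·b + 10·a + 2·b, 3·a^2 + 2·a - 4·b]].
At the point, J = [[10.000, -8.000], [10.000, 37.000]] (det J = 450.000).
Solving J·Δ = −F gives Δ = (-1.493, 0.133).
Then the next iterate is (a, b)₁ = (1.507, -0.867).
Round to (1.507, -0.867) and repeat: F = (3.13000, 1.33173), J = [[6.61314, -1.27105], [5.49659, 13.29515]].
Δ = (-0.456, 0.088), so (a, b)₂ = (1.051, -0.779).

(1.051, -0.779)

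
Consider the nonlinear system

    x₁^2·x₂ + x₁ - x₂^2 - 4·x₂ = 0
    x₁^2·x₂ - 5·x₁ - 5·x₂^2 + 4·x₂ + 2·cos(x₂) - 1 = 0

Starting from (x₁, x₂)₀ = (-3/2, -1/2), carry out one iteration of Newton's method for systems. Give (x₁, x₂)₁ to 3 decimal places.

(-1.221, -0.738)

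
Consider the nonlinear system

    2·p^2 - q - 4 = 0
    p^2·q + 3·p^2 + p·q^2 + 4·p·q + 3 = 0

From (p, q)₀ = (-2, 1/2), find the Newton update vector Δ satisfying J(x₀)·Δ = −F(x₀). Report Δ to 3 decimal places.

(0.234, 1.624)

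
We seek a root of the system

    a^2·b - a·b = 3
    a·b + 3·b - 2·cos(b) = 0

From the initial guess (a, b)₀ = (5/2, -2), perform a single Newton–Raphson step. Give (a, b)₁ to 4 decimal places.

(2.4760, 0.7489)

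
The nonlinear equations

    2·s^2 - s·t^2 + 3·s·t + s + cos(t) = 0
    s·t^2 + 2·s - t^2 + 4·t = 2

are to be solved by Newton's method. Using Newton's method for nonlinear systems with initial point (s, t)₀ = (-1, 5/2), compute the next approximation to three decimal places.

(13.508, 21.366)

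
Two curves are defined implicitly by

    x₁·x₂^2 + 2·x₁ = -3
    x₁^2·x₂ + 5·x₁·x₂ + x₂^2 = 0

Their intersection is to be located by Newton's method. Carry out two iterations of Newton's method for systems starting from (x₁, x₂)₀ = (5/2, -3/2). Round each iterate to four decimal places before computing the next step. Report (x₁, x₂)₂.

(-2.4722, 1.3877)

At (5/2, -3/2): F = (13.6250, -25.8750).
Jacobian J = [[x₂^2 + 2, 2·x₁·x₂], [2·x₁·x₂ + 5·x₂, x₁^2 + 5·x₁ + 2·x₂]].
At the point, J = [[4.2500, -7.5000], [-15.0000, 15.7500]] (det J = -45.5625).
Solving J·Δ = −F gives Δ = (0.4506, 2.0720).
Then the next iterate is (x₁, x₂)₁ = (2.9506, 0.5720).
Round to (2.9506, 0.5720) and repeat: F = (9.866589, 13.745755), J = [[2.327184, 3.375486], [6.235486, 24.603040]].
Δ = (-5.4228, 0.8157), so (x₁, x₂)₂ = (-2.4722, 1.3877).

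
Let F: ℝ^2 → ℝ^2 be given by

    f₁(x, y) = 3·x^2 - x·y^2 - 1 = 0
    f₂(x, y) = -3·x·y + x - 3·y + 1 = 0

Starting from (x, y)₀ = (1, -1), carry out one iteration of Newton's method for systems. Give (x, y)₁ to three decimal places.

(0.421, -0.053)

At (1, -1): F = (1.000, 8.000).
Jacobian J = [[6·x - y^2, -2·x·y], [-3·y + 1, -3·x - 3]].
At the point, J = [[5.000, 2.000], [4.000, -6.000]] (det J = -38.000).
Solving J·Δ = −F gives Δ = (-0.579, 0.947).
Then the next iterate is (x, y)₁ = (0.421, -0.053).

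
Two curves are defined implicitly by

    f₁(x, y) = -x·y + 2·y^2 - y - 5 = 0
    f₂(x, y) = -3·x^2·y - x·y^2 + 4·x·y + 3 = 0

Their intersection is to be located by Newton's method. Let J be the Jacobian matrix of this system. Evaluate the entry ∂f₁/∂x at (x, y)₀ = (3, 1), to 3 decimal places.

∂f₁/∂x = -y.
At (3, 1) this is -1.000.

-1.000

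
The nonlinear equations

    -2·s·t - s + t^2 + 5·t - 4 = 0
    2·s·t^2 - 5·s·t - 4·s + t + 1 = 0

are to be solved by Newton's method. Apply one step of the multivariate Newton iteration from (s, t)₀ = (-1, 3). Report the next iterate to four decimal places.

At (-1, 3): F = (27.0000, 5.0000).
Jacobian J = [[-2·t - 1, -2·s + 2·t + 5], [2·t^2 - 5·t - 4, 4·s·t - 5·s + 1]].
At the point, J = [[-7.0000, 13.0000], [-1.0000, -6.0000]] (det J = 55.0000).
Solving J·Δ = −F gives Δ = (4.1273, 0.1455).
Then the next iterate is (s, t)₁ = (3.1273, 3.1455).

(3.1273, 3.1455)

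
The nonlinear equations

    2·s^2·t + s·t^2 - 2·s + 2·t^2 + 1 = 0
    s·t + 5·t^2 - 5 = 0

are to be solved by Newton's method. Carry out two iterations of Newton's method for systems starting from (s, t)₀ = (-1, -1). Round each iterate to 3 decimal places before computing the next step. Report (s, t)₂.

(-1.633, -0.850)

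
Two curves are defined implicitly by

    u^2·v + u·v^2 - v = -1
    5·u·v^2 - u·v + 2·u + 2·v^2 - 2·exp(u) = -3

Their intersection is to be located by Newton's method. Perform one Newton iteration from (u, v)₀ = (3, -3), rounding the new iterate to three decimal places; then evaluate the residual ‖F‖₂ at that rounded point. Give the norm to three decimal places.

36.990

At (3, -3): F = (4.000, 130.82893).
Jacobian J = [[2·u·v + v^2, u^2 + 2·u·v - 1], [5·v^2 - v - 2·exp(u) + 2, 10·u·v - u + 4·v]].
At the point, J = [[-9.000, -10.000], [9.82893, -105.000]] (det J = 1043.28926).
Solving J·Δ = −F gives Δ = (-0.851, 1.166).
Then the next iterate is (u, v)₁ = (2.149, -1.834).
Re-evaluating at (2.149, -1.834): F = (1.59250, 36.95523), so ‖F‖₂ = 36.990.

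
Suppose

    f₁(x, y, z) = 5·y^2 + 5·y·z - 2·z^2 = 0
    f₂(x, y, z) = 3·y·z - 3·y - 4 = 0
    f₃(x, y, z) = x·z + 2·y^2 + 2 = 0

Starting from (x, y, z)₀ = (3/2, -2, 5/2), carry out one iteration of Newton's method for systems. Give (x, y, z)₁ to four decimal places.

At (3/2, -2, 5/2): F = (-17.5000, -13.0000, 13.7500).
Jacobian J = [[0, 10·y + 5·z, 5·y - 4·z], [0, 3·z - 3, 3·y], [z, 4·y, x]].
At the point, J = [[0.0000, -7.5000, -20.0000], [0.0000, 4.5000, -6.0000], [2.5000, -8.0000, 1.5000]] (det J = 337.5000).
Solving J·Δ = −F gives Δ = (-1.0426, 1.1481, -1.3056).
Then the next iterate is (x, y, z)₁ = (0.4574, -0.8519, 1.1944).

(0.4574, -0.8519, 1.1944)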